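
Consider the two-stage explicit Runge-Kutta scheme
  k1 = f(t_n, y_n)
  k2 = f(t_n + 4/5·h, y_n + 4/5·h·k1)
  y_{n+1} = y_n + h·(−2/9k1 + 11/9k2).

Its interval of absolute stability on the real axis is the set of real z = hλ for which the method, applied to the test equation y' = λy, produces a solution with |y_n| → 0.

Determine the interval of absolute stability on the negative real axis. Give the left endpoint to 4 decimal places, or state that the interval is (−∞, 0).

On y'=λy, z=hλ:
  k1=λy_n ⇒ h·k1=z·y_n;  k2=λ(1+4/5z)y_n ⇒ h·k2=z(1+4/5z)y_n
  y_{n+1}/y_n = 1 − 2/9z + 11/9z(1+4/5z) = 1 + z + 44/45z²
  R(z) = 1 + z + 44/45z².

Need |R(x)|<1, x<0.
x=-1.78: |R|=2.3180
R=1: x+44/45x²=0 ⇒ x=−45/44=-1.0227; min R=1−1/(4·44/45)=0.7443>−1
Confirm numerically:
  x=-0.622: |R|=0.75629 <1
  x=-0.590: |R|=0.75036 <1
  x=-0.445: |R|=0.74862 <1
  x=-1.445: |R|=1.59662 >1
  x=-1.289: |R|=1.33560 >1
Interval (-1.0227, 0).

(-1.0227, 0).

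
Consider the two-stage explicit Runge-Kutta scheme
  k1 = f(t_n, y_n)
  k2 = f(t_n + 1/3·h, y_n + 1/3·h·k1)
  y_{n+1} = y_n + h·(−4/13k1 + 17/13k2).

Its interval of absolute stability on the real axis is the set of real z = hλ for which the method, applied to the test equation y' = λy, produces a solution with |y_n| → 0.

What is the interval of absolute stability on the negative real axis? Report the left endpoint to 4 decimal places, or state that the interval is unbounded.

(-2.2941, 0).

On y'=λy, z=hλ:
  k1=λy_n ⇒ h·k1=z·y_n;  k2=λ(1+1/3z)y_n ⇒ h·k2=z(1+1/3z)y_n
  y_{n+1}/y_n = 1 − 4/13z + 17/13z(1+1/3z) = 1 + z + 17/39z²
  Hence R(z) = 1 + z + 17/39z².

Boundary: |R(x)|=1, x<0.
x=-0.88: |R|=0.4576
R=1: x+17/39x²=0 ⇒ x=−39/17=-2.2941; min R=1−1/(4·17/39)=0.4265>−1
Confirm numerically:
  x=-1.493: |R|=0.47864 <1
  x=-1.222: |R|=0.42892 <1
  x=-0.988: |R|=0.43750 <1
  x=-0.975: |R|=0.43938 <1
  x=-2.673: |R|=1.44146 >1
  x=-2.337: |R|=1.04368 >1
Interval (-2.2941, 0).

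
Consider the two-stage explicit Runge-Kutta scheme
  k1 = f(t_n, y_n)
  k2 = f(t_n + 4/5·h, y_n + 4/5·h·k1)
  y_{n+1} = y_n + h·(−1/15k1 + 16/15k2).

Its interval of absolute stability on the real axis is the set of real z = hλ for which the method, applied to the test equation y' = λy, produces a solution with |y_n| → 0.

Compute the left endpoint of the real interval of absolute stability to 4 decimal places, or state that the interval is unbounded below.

z* = -1.1719.

With y'=λy (z=hλ):
  k1=λy_n ⇒ h·k1=z·y_n;  k2=λ(1+4/5z)y_n ⇒ h·k2=z(1+4/5z)y_n
  y_{n+1}/y_n = 1 − 1/15z + 16/15z(1+4/5z) = 1 + z + 64/75z²
  ⇒ R(z) = 1 + z + 64/75z².

Need |R(x)|<1, x<0.
x=-1.57: |R|=1.5334
R=1: x+64/75x²=0 ⇒ x=−75/64=-1.1719; min R=1−1/(4·64/75)=0.7070>−1
Confirm numerically:
  x=-0.851: |R|=0.76698 <1
  x=-0.785: |R|=0.74085 <1
  x=-0.599: |R|=0.70718 <1
  x=-1.616: |R|=1.61244 >1
  x=-1.233: |R|=1.06431 >1
Interval (-1.1719, 0).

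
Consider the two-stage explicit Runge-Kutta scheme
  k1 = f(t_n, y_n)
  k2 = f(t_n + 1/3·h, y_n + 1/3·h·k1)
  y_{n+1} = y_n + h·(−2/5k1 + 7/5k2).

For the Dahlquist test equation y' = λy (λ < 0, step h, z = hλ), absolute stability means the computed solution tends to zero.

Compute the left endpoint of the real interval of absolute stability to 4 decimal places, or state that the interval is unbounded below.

z* = -2.1429.

With y'=λy (z=hλ):
  k1=λy_n ⇒ h·k1=z·y_n;  k2=λ(1+1/3z)y_n ⇒ h·k2=z(1+1/3z)y_n
  y_{n+1}/y_n = 1 − 2/5z + 7/5z(1+1/3z) = 1 + z + 7/15z²
  ⇒ R(z) = 1 + z + 7/15z².

Solve |R(x)|<1 on ℝ⁻.
x=-0.45: |R|=0.6445
R=1: x+7/15x²=0 ⇒ x=−15/7=-2.1429; min R=1−1/(4·7/15)=0.4643>−1
Confirm numerically:
  x=-1.481: |R|=0.54257 <1
  x=-1.191: |R|=0.47096 <1
  x=-0.969: |R|=0.46918 <1
  x=-0.892: |R|=0.47931 <1
  x=-2.465: |R|=1.37057 >1
  x=-2.460: |R|=1.36408 >1
  x=-2.164: |R|=1.02135 >1
Stable set (-2.1429, 0).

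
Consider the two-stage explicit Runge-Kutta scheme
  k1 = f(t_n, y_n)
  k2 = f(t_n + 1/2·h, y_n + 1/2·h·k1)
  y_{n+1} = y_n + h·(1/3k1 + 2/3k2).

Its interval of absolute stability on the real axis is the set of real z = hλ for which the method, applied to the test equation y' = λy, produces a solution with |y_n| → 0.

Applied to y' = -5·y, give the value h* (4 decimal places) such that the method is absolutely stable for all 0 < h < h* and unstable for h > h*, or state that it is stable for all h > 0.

With y'=λy (z=hλ):
  k1=λy_n ⇒ h·k1=z·y_n;  k2=λ(1+1/2z)y_n ⇒ h·k2=z(1+1/2z)y_n
  y_{n+1}/y_n = 1 + 1/3z + 2/3z(1+1/2z) = 1 + z + 1/3z²
  so R(z) = 1 + z + 1/3z².

Find x<0 with |R(x)|<1.
x=-1.19: |R|=0.2820
R=1: x+1/3x²=0 ⇒ x=−3=-3.0000; min R=1−1/(4·1/3)=0.2500>−1
Confirm numerically:
  x=-2.262: |R|=0.44355 <1
  x=-1.871: |R|=0.29588 <1
  x=-1.852: |R|=0.29130 <1
  x=-1.305: |R|=0.26267 <1
  x=-3.546: |R|=1.64537 >1
  x=-3.424: |R|=1.48393 >1
So |R|<1 on (-3.0000, 0).

(-3.0000,0); λ=-5 ⇒ h* = (3)/5 = 0.6000.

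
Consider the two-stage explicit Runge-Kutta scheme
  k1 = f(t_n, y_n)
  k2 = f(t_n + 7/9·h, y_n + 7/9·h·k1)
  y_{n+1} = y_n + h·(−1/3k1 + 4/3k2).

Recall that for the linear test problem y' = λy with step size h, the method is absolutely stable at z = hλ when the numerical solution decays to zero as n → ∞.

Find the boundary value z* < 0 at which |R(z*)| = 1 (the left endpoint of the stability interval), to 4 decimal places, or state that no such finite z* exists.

With y'=λy (z=hλ):
  k1=λy_n ⇒ h·k1=z·y_n;  k2=λ(1+7/9z)y_n ⇒ h·k2=z(1+7/9z)y_n
  y_{n+1}/y_n = 1 − 1/3z + 4/3z(1+7/9z) = 1 + z + 28/27z²
  Hence R(z) = 1 + z + 28/27z².

Find x<0 with |R(x)|<1.
x=-0.63: |R|=0.7816
R=1: x+28/27x²=0 ⇒ x=−27/28=-0.9643; min R=1−1/(4·28/27)=0.7589>−1
Confirm numerically:
  x=-0.703: |R|=0.80951 <1
  x=-0.682: |R|=0.80035 <1
  x=-0.539: |R|=0.76228 <1
  x=-0.490: |R|=0.75899 <1
  x=-1.406: |R|=1.64405 >1
  x=-1.345: |R|=1.53103 >1
  x=-1.049: |R|=1.09216 >1
Interval (-0.9643, 0).

z* = -0.9643.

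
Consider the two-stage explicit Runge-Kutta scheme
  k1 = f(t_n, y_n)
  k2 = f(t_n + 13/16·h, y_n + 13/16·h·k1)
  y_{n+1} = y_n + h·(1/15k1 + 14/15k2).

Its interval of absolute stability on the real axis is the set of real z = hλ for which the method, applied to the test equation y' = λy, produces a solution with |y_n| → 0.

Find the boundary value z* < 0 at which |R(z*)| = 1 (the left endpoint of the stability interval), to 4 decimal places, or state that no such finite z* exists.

left endpoint -1.3187.

On y'=λy, z=hλ:
  k1=λy_n ⇒ h·k1=z·y_n;  k2=λ(1+13/16z)y_n ⇒ h·k2=z(1+13/16z)y_n
  y_{n+1}/y_n = 1 + 1/15z + 14/15z(1+13/16z) = 1 + z + 91/120z²
  R(z) = 1 + z + 91/120z².

Solve |R(x)|<1 on ℝ⁻.
x=-1.46: |R|=1.1565
R=1: x+91/120x²=0 ⇒ x=−120/91=-1.3187; min R=1−1/(4·91/120)=0.6703>−1
Confirm numerically:
  x=-1.237: |R|=0.92338 <1
  x=-1.179: |R|=0.87511 <1
  x=-1.072: |R|=0.79946 <1
  x=-0.856: |R|=0.69966 <1
  x=-1.644: |R|=1.40557 >1
  x=-1.573: |R|=1.30337 >1
Stable set (-1.3187, 0).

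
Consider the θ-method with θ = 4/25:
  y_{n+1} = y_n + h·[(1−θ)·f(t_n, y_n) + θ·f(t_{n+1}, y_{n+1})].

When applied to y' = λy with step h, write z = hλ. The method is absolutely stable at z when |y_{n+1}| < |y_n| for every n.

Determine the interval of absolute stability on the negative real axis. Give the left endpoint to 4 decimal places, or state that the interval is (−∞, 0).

(-2.9412, 0).

Set f=λy, z=hλ:
  y_{n+1} = y_n + z·[21/25·y_n + 4/25·y_{n+1}] ⇒ (1 − 4/25z)y_{n+1} = (1 + 21/25z)y_n
  so R(z) = (1 + 21/25z)/(1 − 4/25z).

Need |R(x)|<1, x<0.
x=-1.34: |R|=0.1034
R=−1: 1+21/25x = −1+4/25x ⇒ -17/25x=2 ⇒ x=2/(-17/25)=-2.9412
Confirm numerically:
  x=-2.130: |R|=0.58860 <1
  x=-2.056: |R|=0.54707 <1
  x=-1.985: |R|=0.50653 <1
  x=-3.319: |R|=1.16781 >1
  x=-3.021: |R|=1.03659 >1
Stable set (-2.9412, 0).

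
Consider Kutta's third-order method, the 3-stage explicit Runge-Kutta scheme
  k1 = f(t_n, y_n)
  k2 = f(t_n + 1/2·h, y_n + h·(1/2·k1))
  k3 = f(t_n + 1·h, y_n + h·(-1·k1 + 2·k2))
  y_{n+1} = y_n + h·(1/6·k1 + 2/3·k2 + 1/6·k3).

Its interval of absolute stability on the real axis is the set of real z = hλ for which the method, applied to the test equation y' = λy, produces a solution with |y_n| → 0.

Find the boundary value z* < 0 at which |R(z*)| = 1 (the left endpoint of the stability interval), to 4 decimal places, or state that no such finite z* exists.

z* = -2.5127.

With y'=λy (z=hλ):
  order 3, 3-stage ⇒ R(z)=1+z+z^2/2+z^3/6
  (e.g. R(-0.96)=0.35334, |R|=0.35334)

Solve |R(x)|<1 on ℝ⁻.
x=-0.96: |R|=0.3533
|R(-2.4)|=0.8240 |R(-1.47)|=0.0810 |R(-0.82)|=0.4243
Bisect:
  x_lo=-3.0146 |R|=2.0368  x_hi=-0.2135 |R|=0.8076
  mid=-1.61409 |R|=0.01231 →hi
  mid=-2.31436 |R|=0.70228 →hi
  mid=-2.66449 |R|=1.26750 →lo
  mid=-2.48943 |R|=0.96207 →hi
  mid=-2.57696 |R|=1.10874 →lo
  mid=-2.53319 |R|=1.03394 →lo
  mid=-2.51131 |R|=0.99764 →hi
  mid=-2.52225 |R|=1.01570 →lo
  mid=-2.51678 |R|=1.00665 →lo
  mid=-2.51404 |R|=1.00214 →lo
  ...
  [-2.51285,-2.51268] ⇒ x*=-2.5127
Stable set (-2.5127, 0).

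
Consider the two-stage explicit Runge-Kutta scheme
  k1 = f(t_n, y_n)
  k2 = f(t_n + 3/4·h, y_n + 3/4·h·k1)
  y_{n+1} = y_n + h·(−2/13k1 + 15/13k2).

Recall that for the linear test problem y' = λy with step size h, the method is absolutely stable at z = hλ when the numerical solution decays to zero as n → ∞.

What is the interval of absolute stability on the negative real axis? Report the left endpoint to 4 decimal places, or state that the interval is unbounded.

Test eqn y'=λy, z=hλ:
  k1=λy_n ⇒ h·k1=z·y_n;  k2=λ(1+3/4z)y_n ⇒ h·k2=z(1+3/4z)y_n
  y_{n+1}/y_n = 1 − 2/13z + 15/13z(1+3/4z) = 1 + z + 45/52z²
  Hence R(z) = 1 + z + 45/52z².

Find x<0 with |R(x)|<1.
x=-1.51: |R|=1.4632
R=1: x+45/52x²=0 ⇒ x=−52/45=-1.1556; min R=1−1/(4·45/52)=0.7111>−1
Confirm numerically:
  x=-0.967: |R|=0.84221 <1
  x=-0.850: |R|=0.77524 <1
  x=-0.588: |R|=0.71120 <1
  x=-0.569: |R|=0.71118 <1
  x=-1.661: |R|=1.72653 >1
  x=-1.290: |R|=1.15009 >1
So |R|<1 on (-1.1556, 0).

z∈(-1.1556,0).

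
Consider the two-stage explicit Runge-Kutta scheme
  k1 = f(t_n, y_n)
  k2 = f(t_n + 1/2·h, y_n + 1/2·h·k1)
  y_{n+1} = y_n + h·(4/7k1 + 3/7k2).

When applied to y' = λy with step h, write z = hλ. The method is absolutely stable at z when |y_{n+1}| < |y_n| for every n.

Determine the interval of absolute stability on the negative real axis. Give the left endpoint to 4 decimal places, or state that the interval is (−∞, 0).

z∈(-4.6667,0).

On y'=λy, z=hλ:
  k1=λy_n ⇒ h·k1=z·y_n;  k2=λ(1+1/2z)y_n ⇒ h·k2=z(1+1/2z)y_n
  y_{n+1}/y_n = 1 + 4/7z + 3/7z(1+1/2z) = 1 + z + 3/14z²
  R(z) = 1 + z + 3/14z².

Solve |R(x)|<1 on ℝ⁻.
x=-1.3: |R|=0.0621
R=1: x+3/14x²=0 ⇒ x=−14/3=-4.6667; min R=1−1/(4·3/14)=-0.1667>−1
Confirm numerically:
  x=-4.521: |R|=0.85888 <1
  x=-4.324: |R|=0.68249 <1
  x=-2.890: |R|=0.10026 <1
  x=-2.537: |R|=0.15778 <1
  x=-4.801: |R|=1.13820 >1
  x=-4.699: |R|=1.03256 >1
Stable set (-4.6667, 0).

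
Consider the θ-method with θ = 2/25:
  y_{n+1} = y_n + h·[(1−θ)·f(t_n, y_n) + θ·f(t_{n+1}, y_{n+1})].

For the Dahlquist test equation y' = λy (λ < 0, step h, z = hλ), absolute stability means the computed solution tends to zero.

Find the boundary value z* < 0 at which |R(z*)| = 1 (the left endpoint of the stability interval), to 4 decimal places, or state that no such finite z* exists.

Test eqn y'=λy, z=hλ:
  y_{n+1} = y_n + z·[23/25·y_n + 2/25·y_{n+1}] ⇒ (1 − 2/25z)y_{n+1} = (1 + 23/25z)y_n
  ⇒ R(z) = (1 + 23/25z)/(1 − 2/25z).

Boundary: |R(x)|=1, x<0.
x=-0.75: |R|=0.2925
R=−1: 1+23/25x = −1+2/25x ⇒ -21/25x=2 ⇒ x=2/(-21/25)=-2.3810
Confirm numerically:
  x=-2.287: |R|=0.93329 <1
  x=-1.226: |R|=0.11649 <1
  x=-1.172: |R|=0.07153 <1
  x=-2.455: |R|=1.05199 >1
  x=-2.446: |R|=1.04570 >1
So |R|<1 on (-2.3810, 0).

left endpoint -2.3810.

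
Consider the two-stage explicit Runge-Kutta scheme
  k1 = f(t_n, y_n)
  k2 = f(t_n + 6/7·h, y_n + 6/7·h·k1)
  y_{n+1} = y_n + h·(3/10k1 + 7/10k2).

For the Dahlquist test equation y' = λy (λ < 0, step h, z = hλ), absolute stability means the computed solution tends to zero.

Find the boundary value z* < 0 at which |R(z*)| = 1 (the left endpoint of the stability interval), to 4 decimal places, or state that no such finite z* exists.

Set f=λy, z=hλ:
  k1=λy_n ⇒ h·k1=z·y_n;  k2=λ(1+6/7z)y_n ⇒ h·k2=z(1+6/7z)y_n
  y_{n+1}/y_n = 1 + 3/10z + 7/10z(1+6/7z) = 1 + z + 3/5z²
  ⇒ R(z) = 1 + z + 3/5z².

Find x<0 with |R(x)|<1.
x=-1.28: |R|=0.7030
R=1: x+3/5x²=0 ⇒ x=−5/3=-1.6667; min R=1−1/(4·3/5)=0.5833>−1
Confirm numerically:
  x=-1.563: |R|=0.90278 <1
  x=-1.373: |R|=0.75808 <1
  x=-1.313: |R|=0.72138 <1
  x=-1.115: |R|=0.63093 <1
  x=-2.208: |R|=1.71716 >1
  x=-2.056: |R|=1.48028 >1
Stable set (-1.6667, 0).

z* = -1.6667.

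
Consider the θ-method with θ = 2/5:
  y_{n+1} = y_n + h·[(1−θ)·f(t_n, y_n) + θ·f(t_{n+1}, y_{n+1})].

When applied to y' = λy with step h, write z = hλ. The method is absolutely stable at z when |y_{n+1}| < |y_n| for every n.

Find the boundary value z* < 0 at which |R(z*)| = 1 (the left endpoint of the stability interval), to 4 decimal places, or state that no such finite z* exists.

With y'=λy (z=hλ):
  y_{n+1} = y_n + z·[3/5·y_n + 2/5·y_{n+1}] ⇒ (1 − 2/5z)y_{n+1} = (1 + 3/5z)y_n
  Hence R(z) = (1 + 3/5z)/(1 − 2/5z).

Need |R(x)|<1, x<0.
x=-0.81: |R|=0.3882
R=−1: 1+3/5x = −1+2/5x ⇒ -1/5x=2 ⇒ x=2/(-1/5)=-10.0000
Confirm numerically:
  x=-8.577: |R|=0.93577 <1
  x=-7.567: |R|=0.87916 <1
  x=-7.119: |R|=0.85024 <1
  x=-5.560: |R|=0.72457 <1
  x=-10.453: |R|=1.01749 >1
  x=-10.442: |R|=1.01708 >1
  x=-10.187: |R|=1.00737 >1
Stable set (-10.0000, 0).

left endpoint -10.0000.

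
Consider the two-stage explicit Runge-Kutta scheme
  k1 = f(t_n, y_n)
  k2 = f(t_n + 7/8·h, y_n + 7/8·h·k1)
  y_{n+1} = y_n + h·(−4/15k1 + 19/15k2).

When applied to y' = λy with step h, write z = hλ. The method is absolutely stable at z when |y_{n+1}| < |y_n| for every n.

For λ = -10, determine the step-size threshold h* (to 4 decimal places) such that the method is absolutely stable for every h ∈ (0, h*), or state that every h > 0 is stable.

(-0.9023,0); λ=-10 ⇒ h* = (120/133)/10 = 0.0902.

With y'=λy (z=hλ):
  k1=λy_n ⇒ h·k1=z·y_n;  k2=λ(1+7/8z)y_n ⇒ h·k2=z(1+7/8z)y_n
  y_{n+1}/y_n = 1 − 4/15z + 19/15z(1+7/8z) = 1 + z + 133/120z²
  R(z) = 1 + z + 133/120z².

Find x<0 with |R(x)|<1.
x=-0.84: |R|=0.9420
R=1: x+133/120x²=0 ⇒ x=−120/133=-0.9023; min R=1−1/(4·133/120)=0.7744>−1
Confirm numerically:
  x=-0.827: |R|=0.93102 <1
  x=-0.782: |R|=0.89577 <1
  x=-0.519: |R|=0.77954 <1
  x=-0.364: |R|=0.78285 <1
  x=-1.482: |R|=1.95226 >1
  x=-1.420: |R|=1.81484 >1
  x=-1.330: |R|=1.63053 >1
Stable set (-0.9023, 0).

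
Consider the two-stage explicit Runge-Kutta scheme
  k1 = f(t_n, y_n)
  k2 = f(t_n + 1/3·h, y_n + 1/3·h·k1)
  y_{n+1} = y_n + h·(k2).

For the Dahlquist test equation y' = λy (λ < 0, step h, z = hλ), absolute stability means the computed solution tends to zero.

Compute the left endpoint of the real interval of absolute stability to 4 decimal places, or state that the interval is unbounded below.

With y'=λy (z=hλ):
  k1=λy_n ⇒ h·k1=z·y_n;  k2=λ(1+1/3z)y_n ⇒ h·k2=z(1+1/3z)y_n
  y_{n+1}/y_n = 1 + z(1+1/3z) = 1 + z + 1/3z²
  Hence R(z) = 1 + z + 1/3z².

Find x<0 with |R(x)|<1.
x=-1.07: |R|=0.3116
R=1: x+1/3x²=0 ⇒ x=−3=-3.0000; min R=1−1/(4·1/3)=0.2500>−1
Confirm numerically:
  x=-2.875: |R|=0.88021 <1
  x=-2.628: |R|=0.67413 <1
  x=-2.076: |R|=0.36059 <1
  x=-1.283: |R|=0.26570 <1
  x=-3.436: |R|=1.49937 >1
  x=-3.052: |R|=1.05290 >1
  x=-3.027: |R|=1.02724 >1
Stable set (-3.0000, 0).

left endpoint -3.0000.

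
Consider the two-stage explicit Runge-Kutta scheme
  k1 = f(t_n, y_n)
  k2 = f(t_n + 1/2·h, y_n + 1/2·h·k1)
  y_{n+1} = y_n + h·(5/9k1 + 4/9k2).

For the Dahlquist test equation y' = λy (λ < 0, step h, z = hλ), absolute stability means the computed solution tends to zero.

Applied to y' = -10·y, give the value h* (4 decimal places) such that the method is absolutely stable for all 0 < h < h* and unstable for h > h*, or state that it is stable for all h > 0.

(-4.5000,0); λ=-10 ⇒ h* = (9/2)/10 = 0.4500.

Test eqn y'=λy, z=hλ:
  k1=λy_n ⇒ h·k1=z·y_n;  k2=λ(1+1/2z)y_n ⇒ h·k2=z(1+1/2z)y_n
  y_{n+1}/y_n = 1 + 5/9z + 4/9z(1+1/2z) = 1 + z + 2/9z²
  R(z) = 1 + z + 2/9z².

Solve |R(x)|<1 on ℝ⁻.
x=-1.72: |R|=0.0626
R=1: x+2/9x²=0 ⇒ x=−9/2=-4.5000; min R=1−1/(4·2/9)=-0.1250>−1
Confirm numerically:
  x=-4.415: |R|=0.91661 <1
  x=-4.061: |R|=0.60383 <1
  x=-3.614: |R|=0.28844 <1
  x=-2.739: |R|=0.07186 <1
  x=-5.035: |R|=1.59861 >1
  x=-4.612: |R|=1.11479 >1
  x=-4.567: |R|=1.06800 >1
Stable set (-4.5000, 0).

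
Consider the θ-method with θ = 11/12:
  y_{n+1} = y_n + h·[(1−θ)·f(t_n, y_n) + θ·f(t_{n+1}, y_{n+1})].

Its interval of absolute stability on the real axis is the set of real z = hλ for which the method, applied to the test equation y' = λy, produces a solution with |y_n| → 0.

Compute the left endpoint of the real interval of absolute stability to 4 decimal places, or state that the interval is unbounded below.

interval (−∞, 0).

Test eqn y'=λy, z=hλ:
  y_{n+1} = y_n + z·[1/12·y_n + 11/12·y_{n+1}] ⇒ (1 − 11/12z)y_{n+1} = (1 + 1/12z)y_n
  ⇒ R(z) = (1 + 1/12z)/(1 − 11/12z).

Find x<0 with |R(x)|<1.
x=-0.83: |R|=0.5286
x=-2: |R|=0.2941
x=-10: |R|=0.0164
x=-100: |R|=0.0791
θ=11/12≥1/2 ⇒ |1+1/12x|<|1−11/12x| ∀x<0 ⇒ interval (−∞,0).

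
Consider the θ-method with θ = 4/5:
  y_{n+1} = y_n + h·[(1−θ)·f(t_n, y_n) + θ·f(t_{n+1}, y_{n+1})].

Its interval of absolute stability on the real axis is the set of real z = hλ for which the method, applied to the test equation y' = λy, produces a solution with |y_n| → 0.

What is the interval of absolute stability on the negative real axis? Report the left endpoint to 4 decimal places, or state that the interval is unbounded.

On y'=λy, z=hλ:
  y_{n+1} = y_n + z·[1/5·y_n + 4/5·y_{n+1}] ⇒ (1 − 4/5z)y_{n+1} = (1 + 1/5z)y_n
  ⇒ R(z) = (1 + 1/5z)/(1 − 4/5z).

Need |R(x)|<1, x<0.
x=-1.33: |R|=0.3556
x=-2: |R|=0.2308
x=-10: |R|=0.1111
x=-100: |R|=0.2346
θ=4/5≥1/2 ⇒ |1+1/5x|<|1−4/5x| ∀x<0 ⇒ unbounded interval.

unbounded; (−∞, 0).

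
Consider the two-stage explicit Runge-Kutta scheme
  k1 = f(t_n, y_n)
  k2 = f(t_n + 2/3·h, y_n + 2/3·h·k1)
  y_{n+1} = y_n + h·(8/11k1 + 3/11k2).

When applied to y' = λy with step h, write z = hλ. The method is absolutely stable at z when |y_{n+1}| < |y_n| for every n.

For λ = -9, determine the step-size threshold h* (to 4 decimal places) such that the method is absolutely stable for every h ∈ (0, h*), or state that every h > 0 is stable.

Test eqn y'=λy, z=hλ:
  k1=λy_n ⇒ h·k1=z·y_n;  k2=λ(1+2/3z)y_n ⇒ h·k2=z(1+2/3z)y_n
  y_{n+1}/y_n = 1 + 8/11z + 3/11z(1+2/3z) = 1 + z + 2/11z²
  Hence R(z) = 1 + z + 2/11z².

Need |R(x)|<1, x<0.
x=-1.1: |R|=0.1200
R=1: x+2/11x²=0 ⇒ x=−11/2=-5.5000; min R=1−1/(4·2/11)=-0.3750>−1
Confirm numerically:
  x=-3.792: |R|=0.17759 <1
  x=-3.135: |R|=0.34805 <1
  x=-2.240: |R|=0.32771 <1
  x=-5.731: |R|=1.24070 >1
  x=-5.674: |R|=1.17950 >1
  x=-5.634: |R|=1.13726 >1
Stable set (-5.5000, 0).

(-5.5000,0); λ=-9 ⇒ h* = (11/2)/9 = 0.6111.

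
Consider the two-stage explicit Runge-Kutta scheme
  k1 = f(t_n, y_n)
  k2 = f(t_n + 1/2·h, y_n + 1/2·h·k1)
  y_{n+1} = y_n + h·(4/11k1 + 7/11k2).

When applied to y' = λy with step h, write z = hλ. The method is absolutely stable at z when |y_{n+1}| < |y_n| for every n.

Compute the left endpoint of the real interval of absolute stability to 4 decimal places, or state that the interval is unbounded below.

On y'=λy, z=hλ:
  k1=λy_n ⇒ h·k1=z·y_n;  k2=λ(1+1/2z)y_n ⇒ h·k2=z(1+1/2z)y_n
  y_{n+1}/y_n = 1 + 4/11z + 7/11z(1+1/2z) = 1 + z + 7/22z²
  ⇒ R(z) = 1 + z + 7/22z².

Solve |R(x)|<1 on ℝ⁻.
x=-0.47: |R|=0.6003
R=1: x+7/22x²=0 ⇒ x=−22/7=-3.1429; min R=1−1/(4·7/22)=0.2143>−1
Confirm numerically:
  x=-2.597: |R|=0.54895 <1
  x=-2.325: |R|=0.39497 <1
  x=-1.881: |R|=0.24478 <1
  x=-3.699: |R|=1.65455 >1
  x=-3.180: |R|=1.03758 >1
So |R|<1 on (-3.1429, 0).

left endpoint -3.1429.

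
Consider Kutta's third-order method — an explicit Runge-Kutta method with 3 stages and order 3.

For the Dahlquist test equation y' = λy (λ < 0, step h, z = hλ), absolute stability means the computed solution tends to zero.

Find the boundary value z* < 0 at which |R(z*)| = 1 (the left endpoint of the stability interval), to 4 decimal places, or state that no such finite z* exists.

left endpoint -2.5127.

Set f=λy, z=hλ:
  order 3, 3-stage ⇒ R(z)=1+z+z^2/2+z^3/6
  (e.g. R(-1.53)=0.04352, |R|=0.04352)

Boundary: |R(x)|=1, x<0.
x=-1.53: |R|=0.0435
|R(-2.21)|=0.5669 |R(-2.2)|=0.5547 |R(-1.26)|=0.2004
Bisect:
  x_lo=-3.3640 |R|=3.0504  x_hi=-0.2381 |R|=0.7880
  mid=-1.80102 |R|=0.15284 →hi
  mid=-2.58249 |R|=1.11840 →lo
  mid=-2.19175 |R|=0.54465 →hi
  mid=-2.38712 |R|=0.80505 →hi
  mid=-2.48480 |R|=0.95464 →hi
  mid=-2.53365 |R|=1.03470 →lo
  mid=-2.50922 |R|=0.99422 →hi
  ...
  [-2.51285,-2.51266] ⇒ x*=-2.5127
So |R|<1 on (-2.5127, 0).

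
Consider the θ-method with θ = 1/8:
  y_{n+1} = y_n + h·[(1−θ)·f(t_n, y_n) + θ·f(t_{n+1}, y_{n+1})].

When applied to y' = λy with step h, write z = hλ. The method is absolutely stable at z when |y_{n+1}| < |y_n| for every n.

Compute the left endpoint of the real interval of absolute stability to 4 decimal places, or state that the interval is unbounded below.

z* = -2.6667.

Test eqn y'=λy, z=hλ:
  y_{n+1} = y_n + z·[7/8·y_n + 1/8·y_{n+1}] ⇒ (1 − 1/8z)y_{n+1} = (1 + 7/8z)y_n
  ⇒ R(z) = (1 + 7/8z)/(1 − 1/8z).

Solve |R(x)|<1 on ℝ⁻.
x=-0.92: |R|=0.1749
R=−1: 1+7/8x = −1+1/8x ⇒ -3/4x=2 ⇒ x=2/(-3/4)=-2.6667
Confirm numerically:
  x=-1.426: |R|=0.21027 <1
  x=-1.410: |R|=0.19872 <1
  x=-1.105: |R|=0.02910 <1
  x=-3.105: |R|=1.23683 >1
  x=-2.818: |R|=1.08393 >1
Interval (-2.6667, 0).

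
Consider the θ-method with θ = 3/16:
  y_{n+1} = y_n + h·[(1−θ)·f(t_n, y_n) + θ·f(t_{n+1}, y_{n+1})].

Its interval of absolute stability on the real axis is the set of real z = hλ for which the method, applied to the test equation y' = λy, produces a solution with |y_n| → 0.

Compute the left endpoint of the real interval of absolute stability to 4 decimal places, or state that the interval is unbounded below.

z* = -3.2000.

On y'=λy, z=hλ:
  y_{n+1} = y_n + z·[13/16·y_n + 3/16·y_{n+1}] ⇒ (1 − 3/16z)y_{n+1} = (1 + 13/16z)y_n
  Hence R(z) = (1 + 13/16z)/(1 − 3/16z).

Solve |R(x)|<1 on ℝ⁻.
x=-1.73: |R|=0.3063
R=−1: 1+13/16x = −1+3/16x ⇒ -5/8x=2 ⇒ x=2/(-5/8)=-3.2000
Confirm numerically:
  x=-2.915: |R|=0.88483 <1
  x=-1.773: |R|=0.33064 <1
  x=-1.427: |R|=0.12578 <1
  x=-3.670: |R|=1.17401 >1
  x=-3.645: |R|=1.16521 >1
Interval (-3.2000, 0).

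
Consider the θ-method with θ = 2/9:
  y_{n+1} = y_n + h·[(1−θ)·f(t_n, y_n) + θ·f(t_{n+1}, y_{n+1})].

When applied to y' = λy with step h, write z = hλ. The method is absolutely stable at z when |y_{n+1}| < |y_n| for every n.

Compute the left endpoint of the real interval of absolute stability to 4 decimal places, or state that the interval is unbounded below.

left endpoint -3.6000.

Set f=λy, z=hλ:
  y_{n+1} = y_n + z·[7/9·y_n + 2/9·y_{n+1}] ⇒ (1 − 2/9z)y_{n+1} = (1 + 7/9z)y_n
  so R(z) = (1 + 7/9z)/(1 − 2/9z).

Solve |R(x)|<1 on ℝ⁻.
x=-1.7: |R|=0.2339
R=−1: 1+7/9x = −1+2/9x ⇒ -5/9x=2 ⇒ x=2/(-5/9)=-3.6000
Confirm numerically:
  x=-3.016: |R|=0.80575 <1
  x=-2.608: |R|=0.65110 <1
  x=-2.527: |R|=0.61826 <1
  x=-2.337: |R|=0.53817 <1
  x=-4.151: |R|=1.15923 >1
  x=-4.148: |R|=1.15842 >1
  x=-4.109: |R|=1.14781 >1
Stable set (-3.6000, 0).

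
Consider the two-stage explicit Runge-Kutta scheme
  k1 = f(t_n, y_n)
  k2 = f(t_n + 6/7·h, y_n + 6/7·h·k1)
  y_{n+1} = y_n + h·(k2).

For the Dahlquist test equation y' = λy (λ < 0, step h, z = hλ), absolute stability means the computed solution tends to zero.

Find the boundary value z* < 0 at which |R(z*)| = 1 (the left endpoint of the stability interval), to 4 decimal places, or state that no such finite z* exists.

Set f=λy, z=hλ:
  k1=λy_n ⇒ h·k1=z·y_n;  k2=λ(1+6/7z)y_n ⇒ h·k2=z(1+6/7z)y_n
  y_{n+1}/y_n = 1 + z(1+6/7z) = 1 + z + 6/7z²
  ⇒ R(z) = 1 + z + 6/7z².

Solve |R(x)|<1 on ℝ⁻.
x=-0.41: |R|=0.7341
R=1: x+6/7x²=0 ⇒ x=−7/6=-1.1667; min R=1−1/(4·6/7)=0.7083>−1
Confirm numerically:
  x=-0.937: |R|=0.81554 <1
  x=-0.535: |R|=0.71034 <1
  x=-0.505: |R|=0.71359 <1
  x=-0.482: |R|=0.71713 <1
  x=-1.606: |R|=1.60477 >1
  x=-1.600: |R|=1.59429 >1
Interval (-1.1667, 0).

z* = -1.1667.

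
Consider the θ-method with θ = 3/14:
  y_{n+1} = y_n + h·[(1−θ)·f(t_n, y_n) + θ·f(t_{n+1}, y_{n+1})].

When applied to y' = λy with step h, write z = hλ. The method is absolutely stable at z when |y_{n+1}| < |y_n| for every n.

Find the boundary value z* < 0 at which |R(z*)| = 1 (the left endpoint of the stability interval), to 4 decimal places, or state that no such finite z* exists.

left endpoint -3.5000.

Set f=λy, z=hλ:
  y_{n+1} = y_n + z·[11/14·y_n + 3/14·y_{n+1}] ⇒ (1 − 3/14z)y_{n+1} = (1 + 11/14z)y_n
  ⇒ R(z) = (1 + 11/14z)/(1 − 3/14z).

Solve |R(x)|<1 on ℝ⁻.
x=-1.33: |R|=0.0350
R=−1: 1+11/14x = −1+3/14x ⇒ -4/7x=2 ⇒ x=2/(-4/7)=-3.5000
Confirm numerically:
  x=-3.330: |R|=0.94331 <1
  x=-2.837: |R|=0.76438 <1
  x=-2.607: |R|=0.67261 <1
  x=-4.064: |R|=1.17227 >1
  x=-3.765: |R|=1.08381 >1
  x=-3.759: |R|=1.08197 >1
So |R|<1 on (-3.5000, 0).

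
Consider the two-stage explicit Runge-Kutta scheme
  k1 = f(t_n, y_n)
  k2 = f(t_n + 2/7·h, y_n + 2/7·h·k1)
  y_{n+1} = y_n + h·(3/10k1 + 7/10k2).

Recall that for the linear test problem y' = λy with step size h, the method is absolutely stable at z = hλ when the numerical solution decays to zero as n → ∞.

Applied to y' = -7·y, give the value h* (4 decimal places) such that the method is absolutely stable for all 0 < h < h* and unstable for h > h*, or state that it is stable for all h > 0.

(-5.0000,0); λ=-7 ⇒ h* = (5)/7 = 0.7143.

On y'=λy, z=hλ:
  k1=λy_n ⇒ h·k1=z·y_n;  k2=λ(1+2/7z)y_n ⇒ h·k2=z(1+2/7z)y_n
  y_{n+1}/y_n = 1 + 3/10z + 7/10z(1+2/7z) = 1 + z + 1/5z²
  so R(z) = 1 + z + 1/5z².

Boundary: |R(x)|=1, x<0.
x=-0.37: |R|=0.6574
R=1: x+1/5x²=0 ⇒ x=−5=-5.0000; min R=1−1/(4·1/5)=-0.2500>−1
Confirm numerically:
  x=-3.961: |R|=0.17690 <1
  x=-3.545: |R|=0.03159 <1
  x=-3.101: |R|=0.17776 <1
  x=-2.353: |R|=0.24568 <1
  x=-5.396: |R|=1.42736 >1
  x=-5.294: |R|=1.31129 >1
  x=-5.032: |R|=1.03220 >1
Interval (-5.0000, 0).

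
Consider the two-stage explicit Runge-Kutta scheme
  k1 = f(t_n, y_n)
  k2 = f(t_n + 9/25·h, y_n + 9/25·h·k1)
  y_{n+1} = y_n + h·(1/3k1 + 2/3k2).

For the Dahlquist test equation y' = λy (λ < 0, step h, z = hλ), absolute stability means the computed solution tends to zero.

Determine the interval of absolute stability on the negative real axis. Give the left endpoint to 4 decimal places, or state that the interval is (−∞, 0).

z∈(-4.1667,0).

On y'=λy, z=hλ:
  k1=λy_n ⇒ h·k1=z·y_n;  k2=λ(1+9/25z)y_n ⇒ h·k2=z(1+9/25z)y_n
  y_{n+1}/y_n = 1 + 1/3z + 2/3z(1+9/25z) = 1 + z + 6/25z²
  R(z) = 1 + z + 6/25z².

Need |R(x)|<1, x<0.
x=-0.3: |R|=0.7216
R=1: x+6/25x²=0 ⇒ x=−25/6=-4.1667; min R=1−1/(4·6/25)=-0.0417>−1
Confirm numerically:
  x=-3.094: |R|=0.20348 <1
  x=-2.340: |R|=0.02586 <1
  x=-2.122: |R|=0.04131 <1
  x=-4.762: |R|=1.68039 >1
  x=-4.679: |R|=1.57533 >1
So |R|<1 on (-4.1667, 0).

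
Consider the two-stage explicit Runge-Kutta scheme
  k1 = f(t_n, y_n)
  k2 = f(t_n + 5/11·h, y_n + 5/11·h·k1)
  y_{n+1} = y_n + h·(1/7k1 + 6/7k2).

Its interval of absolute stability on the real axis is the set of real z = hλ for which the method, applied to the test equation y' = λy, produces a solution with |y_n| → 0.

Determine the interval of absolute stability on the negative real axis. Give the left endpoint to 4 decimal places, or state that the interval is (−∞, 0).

z∈(-2.5667,0).

Test eqn y'=λy, z=hλ:
  k1=λy_n ⇒ h·k1=z·y_n;  k2=λ(1+5/11z)y_n ⇒ h·k2=z(1+5/11z)y_n
  y_{n+1}/y_n = 1 + 1/7z + 6/7z(1+5/11z) = 1 + z + 30/77z²
  R(z) = 1 + z + 30/77z².

Find x<0 with |R(x)|<1.
x=-1.34: |R|=0.3596
R=1: x+30/77x²=0 ⇒ x=−77/30=-2.5667; min R=1−1/(4·30/77)=0.3583>−1
Confirm numerically:
  x=-1.667: |R|=0.41568 <1
  x=-1.612: |R|=0.40042 <1
  x=-1.538: |R|=0.38360 <1
  x=-2.997: |R|=1.50248 >1
  x=-2.746: |R|=1.19186 >1
So |R|<1 on (-2.5667, 0).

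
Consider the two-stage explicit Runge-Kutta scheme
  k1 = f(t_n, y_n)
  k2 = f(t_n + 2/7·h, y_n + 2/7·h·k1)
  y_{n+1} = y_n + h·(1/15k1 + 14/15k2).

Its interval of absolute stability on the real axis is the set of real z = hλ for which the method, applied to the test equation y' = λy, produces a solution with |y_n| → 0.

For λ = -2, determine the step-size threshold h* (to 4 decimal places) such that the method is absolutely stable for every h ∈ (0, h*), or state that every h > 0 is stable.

Test eqn y'=λy, z=hλ:
  k1=λy_n ⇒ h·k1=z·y_n;  k2=λ(1+2/7z)y_n ⇒ h·k2=z(1+2/7z)y_n
  y_{n+1}/y_n = 1 + 1/15z + 14/15z(1+2/7z) = 1 + z + 4/15z²
  Hence R(z) = 1 + z + 4/15z².

Find x<0 with |R(x)|<1.
x=-1.56: |R|=0.0890
R=1: x+4/15x²=0 ⇒ x=−15/4=-3.7500; min R=1−1/(4·4/15)=0.0625>−1
Confirm numerically:
  x=-3.030: |R|=0.41824 <1
  x=-2.175: |R|=0.08650 <1
  x=-1.859: |R|=0.06257 <1
  x=-1.529: |R|=0.09442 <1
  x=-4.273: |R|=1.59594 >1
  x=-4.072: |R|=1.34965 >1
  x=-3.871: |R|=1.12490 >1
Stable set (-3.7500, 0).

(-3.7500,0); λ=-2 ⇒ h* = (15/4)/2 = 1.8750.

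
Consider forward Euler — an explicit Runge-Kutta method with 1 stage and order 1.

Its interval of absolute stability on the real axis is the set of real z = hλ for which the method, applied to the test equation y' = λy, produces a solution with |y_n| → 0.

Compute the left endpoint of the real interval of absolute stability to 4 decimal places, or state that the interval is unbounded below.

With y'=λy (z=hλ):
  order 1, 1-stage ⇒ R(z)=1+z
  (e.g. R(-1.35)=-0.35000, |R|=0.35000)

Need |R(x)|<1, x<0.
x=-1.35: |R|=0.3500
|R(-1.9)|=0.9000 |R(-1.13)|=0.1300 |R(-0.69)|=0.3100
Bisect:
  x_lo=-2.3485 |R|=1.3485  x_hi=-0.2567 |R|=0.7433
  mid=-1.30259 |R|=0.30259 →hi
  mid=-1.82555 |R|=0.82555 →hi
  mid=-2.08703 |R|=1.08703 →lo
  mid=-1.95629 |R|=0.95629 →hi
  mid=-2.02166 |R|=1.02166 →lo
  mid=-1.98897 |R|=0.98897 →hi
  mid=-2.00531 |R|=1.00531 →lo
  mid=-1.99714 |R|=0.99714 →hi
  mid=-2.00123 |R|=1.00123 →lo
  mid=-1.99918 |R|=0.99918 →hi
  ...
  [-2.00008,-1.99995] ⇒ x*=-2.0000
Interval (-2.0000, 0).

z* = -2.0000.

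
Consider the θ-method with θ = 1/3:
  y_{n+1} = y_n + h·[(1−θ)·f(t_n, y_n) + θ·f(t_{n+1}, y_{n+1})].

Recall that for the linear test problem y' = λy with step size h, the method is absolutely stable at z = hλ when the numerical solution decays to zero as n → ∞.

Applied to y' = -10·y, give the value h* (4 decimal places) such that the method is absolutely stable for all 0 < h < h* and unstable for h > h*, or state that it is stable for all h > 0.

Test eqn y'=λy, z=hλ:
  y_{n+1} = y_n + z·[2/3·y_n + 1/3·y_{n+1}] ⇒ (1 − 1/3z)y_{n+1} = (1 + 2/3z)y_n
  R(z) = (1 + 2/3z)/(1 − 1/3z).

Boundary: |R(x)|=1, x<0.
x=-0.88: |R|=0.3196
R=−1: 1+2/3x = −1+1/3x ⇒ -1/3x=2 ⇒ x=2/(-1/3)=-6.0000
Confirm numerically:
  x=-5.578: |R|=0.95080 <1
  x=-5.463: |R|=0.93655 <1
  x=-5.132: |R|=0.89326 <1
  x=-3.070: |R|=0.51730 <1
  x=-6.376: |R|=1.04010 >1
  x=-6.229: |R|=1.02481 >1
  x=-6.161: |R|=1.01757 >1
Stable set (-6.0000, 0).

(-6.0000,0); λ=-10 ⇒ h* = (6)/10 = 0.6000.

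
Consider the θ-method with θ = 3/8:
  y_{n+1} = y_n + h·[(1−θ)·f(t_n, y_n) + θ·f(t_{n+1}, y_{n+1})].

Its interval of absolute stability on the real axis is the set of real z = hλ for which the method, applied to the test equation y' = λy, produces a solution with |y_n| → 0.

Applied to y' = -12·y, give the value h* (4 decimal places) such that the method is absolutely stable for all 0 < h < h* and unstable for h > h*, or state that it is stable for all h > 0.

Test eqn y'=λy, z=hλ:
  y_{n+1} = y_n + z·[5/8·y_n + 3/8·y_{n+1}] ⇒ (1 − 3/8z)y_{n+1} = (1 + 5/8z)y_n
  R(z) = (1 + 5/8z)/(1 − 3/8z).

Boundary: |R(x)|=1, x<0.
x=-1.49: |R|=0.0441
R=−1: 1+5/8x = −1+3/8x ⇒ -1/4x=2 ⇒ x=2/(-1/4)=-8.0000
Confirm numerically:
  x=-7.695: |R|=0.98038 <1
  x=-7.092: |R|=0.93797 <1
  x=-7.084: |R|=0.93737 <1
  x=-5.625: |R|=0.80905 <1
  x=-8.208: |R|=1.01275 >1
  x=-8.075: |R|=1.00465 >1
So |R|<1 on (-8.0000, 0).

(-8.0000,0); λ=-12 ⇒ h* = (8)/12 = 0.6667.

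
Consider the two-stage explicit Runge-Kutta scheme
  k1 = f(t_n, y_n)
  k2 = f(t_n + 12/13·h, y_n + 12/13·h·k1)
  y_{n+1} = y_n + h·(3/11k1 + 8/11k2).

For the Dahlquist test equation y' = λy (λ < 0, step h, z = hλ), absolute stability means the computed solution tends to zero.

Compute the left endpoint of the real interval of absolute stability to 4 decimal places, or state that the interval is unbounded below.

left endpoint -1.4896.

Set f=λy, z=hλ:
  k1=λy_n ⇒ h·k1=z·y_n;  k2=λ(1+12/13z)y_n ⇒ h·k2=z(1+12/13z)y_n
  y_{n+1}/y_n = 1 + 3/11z + 8/11z(1+12/13z) = 1 + z + 96/143z²
  Hence R(z) = 1 + z + 96/143z².

Need |R(x)|<1, x<0.
x=-1.68: |R|=1.2148
R=1: x+96/143x²=0 ⇒ x=−143/96=-1.4896; min R=1−1/(4·96/143)=0.6276>−1
Confirm numerically:
  x=-0.958: |R|=0.65812 <1
  x=-0.912: |R|=0.64637 <1
  x=-0.734: |R|=0.62768 <1
  x=-1.872: |R|=1.48059 >1
  x=-1.829: |R|=1.41676 >1
  x=-1.512: |R|=1.02275 >1
Stable set (-1.4896, 0).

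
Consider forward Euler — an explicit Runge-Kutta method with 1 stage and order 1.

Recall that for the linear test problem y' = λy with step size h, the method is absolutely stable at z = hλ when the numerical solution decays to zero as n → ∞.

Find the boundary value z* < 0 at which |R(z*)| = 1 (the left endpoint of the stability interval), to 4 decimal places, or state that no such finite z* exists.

z* = -2.0000.

Test eqn y'=λy, z=hλ:
  order 1, 1-stage ⇒ R(z)=1+z
  (e.g. R(-0.39)=0.61000, |R|=0.61000)

Find x<0 with |R(x)|<1.
x=-0.39: |R|=0.6100
|R(-2.07)|=1.0700 |R(-1.12)|=0.1200 |R(-0.57)|=0.4300
Bisect:
  x_lo=-2.8236 |R|=1.8236  x_hi=-0.2493 |R|=0.7507
  mid=-1.53644 |R|=0.53644 →hi
  mid=-2.18000 |R|=1.18000 →lo
  mid=-1.85822 |R|=0.85822 →hi
  mid=-2.01911 |R|=1.01911 →lo
  mid=-1.93866 |R|=0.93866 →hi
  mid=-1.97889 |R|=0.97889 →hi
  mid=-1.99900 |R|=0.99900 →hi
  ...
  [-2.00010,-1.99994] ⇒ x*=-2.0000
Interval (-2.0000, 0).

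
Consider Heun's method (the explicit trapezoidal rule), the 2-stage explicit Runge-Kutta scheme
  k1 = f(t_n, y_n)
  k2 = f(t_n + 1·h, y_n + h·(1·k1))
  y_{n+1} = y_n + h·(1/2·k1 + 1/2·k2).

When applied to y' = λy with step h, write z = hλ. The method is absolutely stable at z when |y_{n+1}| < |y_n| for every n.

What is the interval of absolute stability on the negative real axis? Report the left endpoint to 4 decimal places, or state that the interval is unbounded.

Test eqn y'=λy, z=hλ:
  order 2, 2-stage ⇒ R(z)=1+z+z^2/2
  (e.g. R(-1.05)=0.50125, |R|=0.50125)

Need |R(x)|<1, x<0.
x=-1.05: |R|=0.5012
|R(-1.98)|=0.9802 |R(-0.79)|=0.5221 |R(-0.7)|=0.5450
Bisect:
  x_lo=-2.8442 |R|=2.2005  x_hi=-0.2539 |R|=0.7783
  mid=-1.54906 |R|=0.65074 →hi
  mid=-2.19663 |R|=1.21597 →lo
  mid=-1.87285 |R|=0.88093 →hi
  mid=-2.03474 |R|=1.03535 →lo
  mid=-1.95380 |R|=0.95486 →hi
  mid=-1.99427 |R|=0.99428 →hi
  mid=-2.01451 |R|=1.01461 →lo
  mid=-2.00439 |R|=1.00440 →lo
  mid=-1.99933 |R|=0.99933 →hi
  ...
  [-2.00012,-1.99996] ⇒ x*=-2.0000
Stable set (-2.0000, 0).

z∈(-2.0000,0).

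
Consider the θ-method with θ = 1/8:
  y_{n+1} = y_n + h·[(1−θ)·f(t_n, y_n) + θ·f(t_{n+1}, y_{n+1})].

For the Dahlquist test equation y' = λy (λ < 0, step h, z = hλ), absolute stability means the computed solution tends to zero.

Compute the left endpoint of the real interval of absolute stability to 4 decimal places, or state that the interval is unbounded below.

Set f=λy, z=hλ:
  y_{n+1} = y_n + z·[7/8·y_n + 1/8·y_{n+1}] ⇒ (1 − 1/8z)y_{n+1} = (1 + 7/8z)y_n
  R(z) = (1 + 7/8z)/(1 − 1/8z).

Find x<0 with |R(x)|<1.
x=-1.01: |R|=0.1032
R=−1: 1+7/8x = −1+1/8x ⇒ -3/4x=2 ⇒ x=2/(-3/4)=-2.6667
Confirm numerically:
  x=-1.682: |R|=0.38980 <1
  x=-1.330: |R|=0.14041 <1
  x=-1.089: |R|=0.04148 <1
  x=-3.020: |R|=1.19238 >1
  x=-3.016: |R|=1.19027 >1
  x=-3.000: |R|=1.18182 >1
So |R|<1 on (-2.6667, 0).

z* = -2.6667.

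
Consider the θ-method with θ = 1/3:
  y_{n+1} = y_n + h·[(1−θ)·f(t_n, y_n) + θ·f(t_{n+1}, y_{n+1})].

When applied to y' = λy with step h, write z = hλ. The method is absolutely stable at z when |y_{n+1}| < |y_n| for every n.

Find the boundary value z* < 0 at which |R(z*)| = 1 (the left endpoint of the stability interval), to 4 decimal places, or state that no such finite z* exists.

Set f=λy, z=hλ:
  y_{n+1} = y_n + z·[2/3·y_n + 1/3·y_{n+1}] ⇒ (1 − 1/3z)y_{n+1} = (1 + 2/3z)y_n
  Hence R(z) = (1 + 2/3z)/(1 − 1/3z).

Solve |R(x)|<1 on ℝ⁻.
x=-0.4: |R|=0.6471
R=−1: 1+2/3x = −1+1/3x ⇒ -1/3x=2 ⇒ x=2/(-1/3)=-6.0000
Confirm numerically:
  x=-5.259: |R|=0.91028 <1
  x=-3.851: |R|=0.68632 <1
  x=-3.655: |R|=0.64763 <1
  x=-2.631: |R|=0.40170 <1
  x=-6.442: |R|=1.04681 >1
  x=-6.242: |R|=1.02618 >1
  x=-6.183: |R|=1.01993 >1
Interval (-6.0000, 0).

left endpoint -6.0000.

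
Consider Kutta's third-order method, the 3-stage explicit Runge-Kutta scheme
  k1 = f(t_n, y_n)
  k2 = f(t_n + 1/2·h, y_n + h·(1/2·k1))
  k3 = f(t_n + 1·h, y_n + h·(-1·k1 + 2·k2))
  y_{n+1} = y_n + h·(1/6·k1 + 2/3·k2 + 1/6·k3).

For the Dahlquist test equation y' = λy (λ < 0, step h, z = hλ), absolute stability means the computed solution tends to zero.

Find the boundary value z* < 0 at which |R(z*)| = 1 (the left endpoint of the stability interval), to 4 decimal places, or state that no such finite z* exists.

left endpoint -2.5127.

On y'=λy, z=hλ:
  order 3, 3-stage ⇒ R(z)=1+z+z^2/2+z^3/6
  (e.g. R(-0.96)=0.35334, |R|=0.35334)

Find x<0 with |R(x)|<1.
x=-0.96: |R|=0.3533
|R(-2.9)|=1.7598 |R(-2.14)|=0.4836 |R(-1.73)|=0.0965
Bisect:
  x_lo=-3.3347 |R|=2.9551  x_hi=-0.2838 |R|=0.7527
  mid=-1.80925 |R|=0.15962 →hi
  mid=-2.57199 |R|=1.10009 →lo
  mid=-2.19062 |R|=0.54327 →hi
  mid=-2.38130 |R|=0.79657 →hi
  mid=-2.47664 |R|=0.94162 →hi
  mid=-2.52431 |R|=1.01912 →lo
  mid=-2.50048 |R|=0.97995 →hi
  mid=-2.51240 |R|=0.99943 →hi
  ...
  [-2.51277,-2.51258] ⇒ x*=-2.5127
Stable set (-2.5127, 0).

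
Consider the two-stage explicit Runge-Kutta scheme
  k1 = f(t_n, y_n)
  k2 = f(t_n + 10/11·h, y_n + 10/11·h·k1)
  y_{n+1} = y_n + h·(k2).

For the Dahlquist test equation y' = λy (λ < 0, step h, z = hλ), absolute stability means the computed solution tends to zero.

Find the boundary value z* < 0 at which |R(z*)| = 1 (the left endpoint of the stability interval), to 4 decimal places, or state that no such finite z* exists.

With y'=λy (z=hλ):
  k1=λy_n ⇒ h·k1=z·y_n;  k2=λ(1+10/11z)y_n ⇒ h·k2=z(1+10/11z)y_n
  y_{n+1}/y_n = 1 + z(1+10/11z) = 1 + z + 10/11z²
  R(z) = 1 + z + 10/11z².

Boundary: |R(x)|=1, x<0.
x=-0.3: |R|=0.7818
R=1: x+10/11x²=0 ⇒ x=−11/10=-1.1000; min R=1−1/(4·10/11)=0.7250>−1
Confirm numerically:
  x=-0.818: |R|=0.79029 <1
  x=-0.789: |R|=0.77693 <1
  x=-0.618: |R|=0.72920 <1
  x=-0.499: |R|=0.72736 <1
  x=-1.648: |R|=1.82100 >1
  x=-1.122: |R|=1.02244 >1
Stable set (-1.1000, 0).

z* = -1.1000.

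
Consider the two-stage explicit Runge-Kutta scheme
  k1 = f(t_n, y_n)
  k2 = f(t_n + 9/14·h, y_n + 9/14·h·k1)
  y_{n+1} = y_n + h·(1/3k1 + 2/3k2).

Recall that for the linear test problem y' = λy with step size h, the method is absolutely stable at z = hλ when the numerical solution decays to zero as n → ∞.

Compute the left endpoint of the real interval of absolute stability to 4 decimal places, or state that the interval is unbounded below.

z* = -2.3333.

Set f=λy, z=hλ:
  k1=λy_n ⇒ h·k1=z·y_n;  k2=λ(1+9/14z)y_n ⇒ h·k2=z(1+9/14z)y_n
  y_{n+1}/y_n = 1 + 1/3z + 2/3z(1+9/14z) = 1 + z + 3/7z²
  Hence R(z) = 1 + z + 3/7z².

Need |R(x)|<1, x<0.
x=-0.95: |R|=0.4368
R=1: x+3/7x²=0 ⇒ x=−7/3=-2.3333; min R=1−1/(4·3/7)=0.4167>−1
Confirm numerically:
  x=-1.921: |R|=0.66053 <1
  x=-1.690: |R|=0.53404 <1
  x=-1.575: |R|=0.48812 <1
  x=-2.791: |R|=1.54743 >1
  x=-2.435: |R|=1.10610 >1
  x=-2.411: |R|=1.08025 >1
So |R|<1 on (-2.3333, 0).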